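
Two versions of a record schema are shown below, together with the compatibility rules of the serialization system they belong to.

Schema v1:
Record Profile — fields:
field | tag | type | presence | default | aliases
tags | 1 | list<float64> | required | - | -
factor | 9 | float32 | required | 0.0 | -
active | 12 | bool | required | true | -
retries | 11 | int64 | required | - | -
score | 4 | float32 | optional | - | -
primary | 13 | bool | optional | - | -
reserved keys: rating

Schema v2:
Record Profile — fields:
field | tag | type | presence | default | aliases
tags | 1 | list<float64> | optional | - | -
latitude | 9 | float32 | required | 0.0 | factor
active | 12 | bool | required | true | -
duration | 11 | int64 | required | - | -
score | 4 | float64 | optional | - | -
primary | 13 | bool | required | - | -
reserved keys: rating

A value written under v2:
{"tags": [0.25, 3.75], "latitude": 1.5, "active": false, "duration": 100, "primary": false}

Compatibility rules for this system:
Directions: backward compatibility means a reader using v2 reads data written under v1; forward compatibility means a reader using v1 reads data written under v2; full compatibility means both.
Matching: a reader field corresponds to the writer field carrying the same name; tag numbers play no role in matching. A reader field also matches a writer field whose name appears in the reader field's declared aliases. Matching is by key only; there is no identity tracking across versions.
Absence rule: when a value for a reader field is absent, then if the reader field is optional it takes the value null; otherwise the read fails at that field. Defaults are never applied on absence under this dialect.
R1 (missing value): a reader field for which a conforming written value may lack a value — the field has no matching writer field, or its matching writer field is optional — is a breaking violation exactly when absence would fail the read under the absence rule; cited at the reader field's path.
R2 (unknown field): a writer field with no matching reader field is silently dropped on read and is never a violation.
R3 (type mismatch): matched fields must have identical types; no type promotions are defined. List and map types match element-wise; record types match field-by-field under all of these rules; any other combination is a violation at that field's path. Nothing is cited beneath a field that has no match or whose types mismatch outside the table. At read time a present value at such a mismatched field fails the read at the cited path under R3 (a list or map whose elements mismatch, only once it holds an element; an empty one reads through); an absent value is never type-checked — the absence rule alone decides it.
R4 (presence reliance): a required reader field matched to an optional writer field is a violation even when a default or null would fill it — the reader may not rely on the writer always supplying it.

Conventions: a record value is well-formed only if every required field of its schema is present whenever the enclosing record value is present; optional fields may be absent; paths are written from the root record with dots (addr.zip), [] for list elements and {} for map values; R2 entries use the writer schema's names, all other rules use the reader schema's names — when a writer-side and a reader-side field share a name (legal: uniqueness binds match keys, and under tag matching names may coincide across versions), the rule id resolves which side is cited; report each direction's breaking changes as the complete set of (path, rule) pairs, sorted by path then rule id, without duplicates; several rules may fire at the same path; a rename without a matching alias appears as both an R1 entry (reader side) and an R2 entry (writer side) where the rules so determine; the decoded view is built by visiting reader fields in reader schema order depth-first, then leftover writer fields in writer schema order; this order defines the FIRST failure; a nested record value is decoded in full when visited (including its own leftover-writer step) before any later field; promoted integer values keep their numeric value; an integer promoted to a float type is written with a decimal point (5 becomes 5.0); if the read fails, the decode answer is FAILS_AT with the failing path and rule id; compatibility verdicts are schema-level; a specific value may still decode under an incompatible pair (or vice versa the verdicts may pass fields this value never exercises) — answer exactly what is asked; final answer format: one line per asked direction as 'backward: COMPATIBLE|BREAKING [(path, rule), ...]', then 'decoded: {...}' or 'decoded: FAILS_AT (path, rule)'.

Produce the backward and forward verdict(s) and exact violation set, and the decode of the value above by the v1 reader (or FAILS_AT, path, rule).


arrows below run writer -> reader for Profile
backward for Profile (reader v2, writer v1):
  writer required, list<float64> -> list<float64>: reader tags maps from writer tags
  writer required, float32 -> float32: reader latitude maps from writer factor
  writer required, bool -> bool: reader active maps from writer active
  duration: no writer match
  writer optional, float32 -> float64: reader score maps from writer score
  writer optional, bool -> bool: reader primary maps from writer primary
  retries (writer side), unknown to reader
  rule R1 violated at duration
  rule R1 violated at primary
  rule R4 violated at primary
  rule R3 violated at score
  => backward verdict for Profile: BREAKING, 4 violation(s)
forward for Profile (reader v1, writer v2):
  writer optional, list<float64> -> list<float64>: reader tags maps from writer tags
  factor: no writer match
  writer required, bool -> bool: reader active maps from writer active
  retries: no writer match
  writer optional, float64 -> float32: reader score maps from writer score
  writer required, bool -> bool: reader primary maps from writer primary
  latitude (writer side), unknown to reader
  duration (writer side), unknown to reader
  rule R1 violated at factor
  rule R1 violated at retries
  rule R3 violated at score
  rule R1 violated at tags
  rule R4 violated at tags
  => forward verdict for Profile: BREAKING, 5 violation(s)
migrating the Profile value to v1:
  tags := [0.25, 3.75]
  read fails at factor under R1 (no fill)
  => FAILS_AT (factor, R1)

backward: BREAKING [(duration, R1), (primary, R1), (primary, R4), (score, R3)]; forward: BREAKING [(factor, R1), (retries, R1), (score, R3), (tags, R1), (tags, R4)]; decoded: FAILS_AT (factor, R1)


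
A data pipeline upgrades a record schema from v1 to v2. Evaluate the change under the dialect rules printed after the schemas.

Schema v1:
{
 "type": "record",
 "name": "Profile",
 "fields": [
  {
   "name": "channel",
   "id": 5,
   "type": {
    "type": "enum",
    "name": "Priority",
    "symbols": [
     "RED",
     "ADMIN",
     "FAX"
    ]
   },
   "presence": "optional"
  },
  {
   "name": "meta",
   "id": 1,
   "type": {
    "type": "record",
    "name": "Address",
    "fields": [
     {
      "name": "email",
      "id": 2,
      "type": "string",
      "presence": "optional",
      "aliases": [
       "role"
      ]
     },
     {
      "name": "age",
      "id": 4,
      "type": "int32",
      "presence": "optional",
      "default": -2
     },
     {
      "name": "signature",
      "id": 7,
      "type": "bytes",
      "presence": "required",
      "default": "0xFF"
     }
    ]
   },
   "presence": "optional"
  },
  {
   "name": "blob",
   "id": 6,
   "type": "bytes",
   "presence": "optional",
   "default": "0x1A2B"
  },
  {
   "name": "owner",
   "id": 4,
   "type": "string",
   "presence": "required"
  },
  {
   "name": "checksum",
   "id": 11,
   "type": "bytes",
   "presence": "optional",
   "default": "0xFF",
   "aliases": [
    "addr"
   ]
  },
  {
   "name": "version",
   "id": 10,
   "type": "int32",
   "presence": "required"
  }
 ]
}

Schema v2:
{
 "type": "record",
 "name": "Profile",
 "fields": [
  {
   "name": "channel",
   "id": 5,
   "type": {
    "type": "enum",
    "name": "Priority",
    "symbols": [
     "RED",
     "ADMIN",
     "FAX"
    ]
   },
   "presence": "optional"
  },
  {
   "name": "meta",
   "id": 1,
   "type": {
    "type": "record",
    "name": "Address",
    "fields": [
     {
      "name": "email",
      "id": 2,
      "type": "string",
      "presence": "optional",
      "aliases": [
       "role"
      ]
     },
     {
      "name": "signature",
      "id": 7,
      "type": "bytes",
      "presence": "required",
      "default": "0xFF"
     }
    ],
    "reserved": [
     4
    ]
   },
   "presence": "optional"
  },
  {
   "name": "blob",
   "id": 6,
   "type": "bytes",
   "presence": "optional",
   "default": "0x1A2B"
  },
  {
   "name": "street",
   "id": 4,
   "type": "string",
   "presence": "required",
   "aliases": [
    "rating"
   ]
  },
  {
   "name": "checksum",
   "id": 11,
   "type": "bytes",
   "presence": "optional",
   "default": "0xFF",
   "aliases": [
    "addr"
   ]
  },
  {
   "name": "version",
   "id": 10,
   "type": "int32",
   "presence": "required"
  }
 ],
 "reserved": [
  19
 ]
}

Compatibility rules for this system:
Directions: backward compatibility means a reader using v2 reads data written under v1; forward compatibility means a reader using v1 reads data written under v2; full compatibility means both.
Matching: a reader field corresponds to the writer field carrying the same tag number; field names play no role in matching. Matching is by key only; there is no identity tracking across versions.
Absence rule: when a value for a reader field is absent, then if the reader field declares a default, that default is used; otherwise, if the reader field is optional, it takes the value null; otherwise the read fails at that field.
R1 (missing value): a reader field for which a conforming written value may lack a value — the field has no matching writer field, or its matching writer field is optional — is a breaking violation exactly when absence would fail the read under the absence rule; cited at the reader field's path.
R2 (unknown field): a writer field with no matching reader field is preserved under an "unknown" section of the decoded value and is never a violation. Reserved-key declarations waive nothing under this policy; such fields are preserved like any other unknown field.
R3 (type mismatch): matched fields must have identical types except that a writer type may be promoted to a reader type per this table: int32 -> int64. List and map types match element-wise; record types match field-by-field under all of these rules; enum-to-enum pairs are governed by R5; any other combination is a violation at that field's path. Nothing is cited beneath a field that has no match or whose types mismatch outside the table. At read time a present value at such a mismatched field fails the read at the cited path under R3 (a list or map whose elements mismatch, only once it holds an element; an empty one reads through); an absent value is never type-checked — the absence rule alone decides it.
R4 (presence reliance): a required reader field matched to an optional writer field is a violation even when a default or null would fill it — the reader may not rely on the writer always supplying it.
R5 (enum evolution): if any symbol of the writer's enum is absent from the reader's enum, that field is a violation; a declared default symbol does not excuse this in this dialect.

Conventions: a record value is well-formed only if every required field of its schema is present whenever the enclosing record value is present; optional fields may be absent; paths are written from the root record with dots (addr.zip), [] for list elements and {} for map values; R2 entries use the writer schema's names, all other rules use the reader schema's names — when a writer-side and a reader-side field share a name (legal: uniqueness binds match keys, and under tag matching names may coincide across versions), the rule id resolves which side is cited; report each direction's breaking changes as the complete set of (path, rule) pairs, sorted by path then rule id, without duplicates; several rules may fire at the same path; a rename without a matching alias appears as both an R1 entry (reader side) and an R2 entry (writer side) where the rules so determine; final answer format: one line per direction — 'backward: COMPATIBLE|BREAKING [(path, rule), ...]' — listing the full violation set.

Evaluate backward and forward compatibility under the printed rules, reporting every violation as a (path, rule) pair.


the writer's type comes first in each Profile pair
checking backward for Profile: reader v2 against writer v1:
  channel: paired with writer channel (Priority -> Priority; writer optional)
  meta: paired with writer meta (Address -> Address; writer optional)
  blob: paired with writer blob (bytes -> bytes; writer optional)
  street: paired with writer owner (string -> string; writer required)
  checksum: paired with writer checksum (bytes -> bytes; writer optional)
  version: paired with writer version (int32 -> int32; writer required)
  meta.email: paired with writer meta.email (string -> string; writer optional)
  meta.signature: paired with writer meta.signature (bytes -> bytes; writer required)
  leftover writer field: meta.age
  => no violations; backward on Profile: COMPATIBLE
checking forward for Profile: reader v1 against writer v2:
  channel: paired with writer channel (Priority -> Priority; writer optional)
  meta: paired with writer meta (Address -> Address; writer optional)
  blob: paired with writer blob (bytes -> bytes; writer optional)
  owner: paired with writer street (string -> string; writer required)
  checksum: paired with writer checksum (bytes -> bytes; writer optional)
  version: paired with writer version (int32 -> int32; writer required)
  meta.email: paired with writer meta.email (string -> string; writer optional)
  meta.age: no writer-side match
  meta.signature: paired with writer meta.signature (bytes -> bytes; writer required)
  => no violations; forward on Profile: COMPATIBLE

backward: COMPATIBLE []; forward: COMPATIBLE []


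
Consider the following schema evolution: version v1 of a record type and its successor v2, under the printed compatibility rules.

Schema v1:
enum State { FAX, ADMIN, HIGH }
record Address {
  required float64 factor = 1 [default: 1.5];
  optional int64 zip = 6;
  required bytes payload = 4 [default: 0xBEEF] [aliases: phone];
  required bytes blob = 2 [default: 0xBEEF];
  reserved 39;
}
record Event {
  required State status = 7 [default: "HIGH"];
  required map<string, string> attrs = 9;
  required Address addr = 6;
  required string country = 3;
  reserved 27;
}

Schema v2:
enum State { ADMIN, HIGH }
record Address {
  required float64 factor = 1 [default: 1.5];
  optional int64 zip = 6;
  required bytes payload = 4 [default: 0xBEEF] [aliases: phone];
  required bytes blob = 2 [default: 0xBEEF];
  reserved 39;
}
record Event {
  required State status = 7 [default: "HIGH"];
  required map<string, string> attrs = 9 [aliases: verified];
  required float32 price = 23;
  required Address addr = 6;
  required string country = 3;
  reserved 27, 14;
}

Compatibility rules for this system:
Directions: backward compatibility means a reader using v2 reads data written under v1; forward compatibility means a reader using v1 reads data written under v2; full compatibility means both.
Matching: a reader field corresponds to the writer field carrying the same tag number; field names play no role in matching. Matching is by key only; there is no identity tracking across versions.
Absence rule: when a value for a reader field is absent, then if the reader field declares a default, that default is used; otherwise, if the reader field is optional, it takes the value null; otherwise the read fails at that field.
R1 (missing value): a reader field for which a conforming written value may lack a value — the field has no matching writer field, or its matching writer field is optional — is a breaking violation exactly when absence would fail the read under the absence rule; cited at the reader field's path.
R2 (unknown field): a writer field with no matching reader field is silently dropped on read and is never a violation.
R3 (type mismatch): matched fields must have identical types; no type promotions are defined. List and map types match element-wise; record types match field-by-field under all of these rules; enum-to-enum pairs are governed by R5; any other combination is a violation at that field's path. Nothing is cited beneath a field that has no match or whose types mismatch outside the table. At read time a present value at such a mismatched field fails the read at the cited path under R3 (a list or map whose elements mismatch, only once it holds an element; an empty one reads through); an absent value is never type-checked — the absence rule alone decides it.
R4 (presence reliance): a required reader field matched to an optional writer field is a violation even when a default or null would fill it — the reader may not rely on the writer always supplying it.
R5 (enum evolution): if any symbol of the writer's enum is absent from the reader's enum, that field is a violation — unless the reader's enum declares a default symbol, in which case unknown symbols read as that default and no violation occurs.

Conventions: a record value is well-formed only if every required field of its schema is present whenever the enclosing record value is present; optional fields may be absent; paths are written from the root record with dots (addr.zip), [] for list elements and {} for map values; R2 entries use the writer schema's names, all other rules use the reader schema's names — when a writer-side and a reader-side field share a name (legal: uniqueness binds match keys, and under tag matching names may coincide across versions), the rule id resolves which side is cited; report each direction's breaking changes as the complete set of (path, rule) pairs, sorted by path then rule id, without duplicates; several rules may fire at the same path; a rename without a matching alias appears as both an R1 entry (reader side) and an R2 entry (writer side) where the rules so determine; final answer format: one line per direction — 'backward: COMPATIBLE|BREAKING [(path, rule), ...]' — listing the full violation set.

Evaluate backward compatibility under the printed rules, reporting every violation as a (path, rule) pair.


each type pair in Event: writer, then reader
backward on Event — v2 reading data written by v1:
  status: State -> State, writer required; from status
  attrs: map<string, string> -> map<string, string>, writer required; from attrs
  price: no writer match
  addr: Address -> Address, writer required; from addr
  country: string -> string, writer required; from country
  addr.factor: float64 -> float64, writer required; from addr.factor
  addr.zip: int64 -> int64, writer optional; from addr.zip
  addr.payload: bytes -> bytes, writer required; from addr.payload
  addr.blob: bytes -> bytes, writer required; from addr.blob
  R1 fires at price
  R5 fires at status
  => backward: BREAKING (2)

backward: BREAKING [(price, R1), (status, R5)]


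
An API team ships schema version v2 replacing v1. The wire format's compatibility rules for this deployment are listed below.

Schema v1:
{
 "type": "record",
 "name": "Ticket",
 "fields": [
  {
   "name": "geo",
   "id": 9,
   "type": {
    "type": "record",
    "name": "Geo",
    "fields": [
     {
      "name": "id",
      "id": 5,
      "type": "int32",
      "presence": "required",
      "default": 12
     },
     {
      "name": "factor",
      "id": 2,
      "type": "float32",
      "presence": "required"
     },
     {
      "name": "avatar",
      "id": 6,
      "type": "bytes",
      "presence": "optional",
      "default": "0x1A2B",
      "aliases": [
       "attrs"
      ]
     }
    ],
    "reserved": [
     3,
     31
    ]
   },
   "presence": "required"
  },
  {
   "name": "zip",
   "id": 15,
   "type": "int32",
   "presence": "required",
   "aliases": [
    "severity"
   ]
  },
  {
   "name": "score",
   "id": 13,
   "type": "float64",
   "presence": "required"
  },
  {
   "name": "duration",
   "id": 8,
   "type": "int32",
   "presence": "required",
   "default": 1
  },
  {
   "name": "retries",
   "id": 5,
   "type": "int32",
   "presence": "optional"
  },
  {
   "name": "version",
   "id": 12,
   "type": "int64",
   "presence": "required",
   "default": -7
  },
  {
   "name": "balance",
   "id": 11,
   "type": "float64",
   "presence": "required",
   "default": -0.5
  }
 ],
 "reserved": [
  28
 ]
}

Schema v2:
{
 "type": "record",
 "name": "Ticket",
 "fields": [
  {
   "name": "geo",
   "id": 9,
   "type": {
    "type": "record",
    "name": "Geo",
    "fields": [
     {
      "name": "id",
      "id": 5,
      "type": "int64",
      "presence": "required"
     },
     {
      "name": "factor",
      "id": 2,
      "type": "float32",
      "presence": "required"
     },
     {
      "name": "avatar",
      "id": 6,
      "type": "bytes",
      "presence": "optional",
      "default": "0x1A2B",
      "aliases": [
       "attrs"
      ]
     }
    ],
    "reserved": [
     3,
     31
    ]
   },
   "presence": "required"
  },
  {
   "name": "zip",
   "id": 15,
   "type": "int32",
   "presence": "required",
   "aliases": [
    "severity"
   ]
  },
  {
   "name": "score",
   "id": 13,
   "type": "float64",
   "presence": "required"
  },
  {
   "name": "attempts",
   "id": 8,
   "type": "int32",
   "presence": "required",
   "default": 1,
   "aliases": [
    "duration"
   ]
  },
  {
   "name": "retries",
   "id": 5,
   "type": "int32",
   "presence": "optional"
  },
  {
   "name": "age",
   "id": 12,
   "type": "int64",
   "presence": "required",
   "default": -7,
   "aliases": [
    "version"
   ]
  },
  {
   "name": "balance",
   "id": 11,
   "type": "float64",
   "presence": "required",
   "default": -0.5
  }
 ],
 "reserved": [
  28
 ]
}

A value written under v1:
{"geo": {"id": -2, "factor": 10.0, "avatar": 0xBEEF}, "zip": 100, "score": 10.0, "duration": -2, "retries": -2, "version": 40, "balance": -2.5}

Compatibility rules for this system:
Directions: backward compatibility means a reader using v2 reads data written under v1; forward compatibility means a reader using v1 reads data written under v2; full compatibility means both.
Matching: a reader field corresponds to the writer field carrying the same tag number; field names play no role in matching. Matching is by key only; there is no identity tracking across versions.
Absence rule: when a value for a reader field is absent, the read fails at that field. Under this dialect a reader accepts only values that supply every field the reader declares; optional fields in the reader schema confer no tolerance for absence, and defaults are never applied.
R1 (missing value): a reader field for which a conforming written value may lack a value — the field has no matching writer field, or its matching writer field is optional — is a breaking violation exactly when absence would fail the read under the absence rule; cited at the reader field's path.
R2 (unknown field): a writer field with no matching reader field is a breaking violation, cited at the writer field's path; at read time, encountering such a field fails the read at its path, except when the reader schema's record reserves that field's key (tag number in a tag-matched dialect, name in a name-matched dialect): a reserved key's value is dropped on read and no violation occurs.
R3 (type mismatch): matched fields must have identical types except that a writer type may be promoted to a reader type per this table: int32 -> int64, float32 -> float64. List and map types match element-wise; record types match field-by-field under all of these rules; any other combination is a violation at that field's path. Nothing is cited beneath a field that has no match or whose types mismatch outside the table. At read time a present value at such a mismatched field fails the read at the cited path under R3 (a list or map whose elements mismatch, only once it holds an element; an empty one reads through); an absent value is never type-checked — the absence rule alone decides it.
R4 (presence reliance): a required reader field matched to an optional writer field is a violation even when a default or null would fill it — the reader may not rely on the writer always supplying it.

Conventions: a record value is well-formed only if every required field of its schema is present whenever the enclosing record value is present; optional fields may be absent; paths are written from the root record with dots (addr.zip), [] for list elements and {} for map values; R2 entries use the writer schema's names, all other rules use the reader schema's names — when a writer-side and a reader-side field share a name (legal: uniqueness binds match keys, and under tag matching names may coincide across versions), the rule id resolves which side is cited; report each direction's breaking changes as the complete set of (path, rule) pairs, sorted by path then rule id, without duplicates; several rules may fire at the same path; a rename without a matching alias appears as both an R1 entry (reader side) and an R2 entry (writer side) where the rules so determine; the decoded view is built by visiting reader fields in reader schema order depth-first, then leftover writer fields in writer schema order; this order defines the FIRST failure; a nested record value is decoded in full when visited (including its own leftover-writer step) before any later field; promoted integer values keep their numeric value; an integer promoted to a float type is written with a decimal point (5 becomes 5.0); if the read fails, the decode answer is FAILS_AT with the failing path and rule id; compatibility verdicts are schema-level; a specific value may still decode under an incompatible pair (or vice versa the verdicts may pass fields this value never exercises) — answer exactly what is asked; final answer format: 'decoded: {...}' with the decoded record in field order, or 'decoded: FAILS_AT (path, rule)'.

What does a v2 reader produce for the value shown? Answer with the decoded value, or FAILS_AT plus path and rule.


decoded: {"geo": {"id": -2, "factor": 10.0, "avatar": 0xBEEF}, "zip": 100, "score": 10.0, "attempts": -2, "retries": -2, "age": 40, "balance": -2.5}

arrows below run writer -> reader for Ticket
migrating the Ticket value to v2:
  geo.id := -2 (int32 -> int64)
  geo.factor := 10.0
  geo.avatar := 0xBEEF
  zip := 100
  score := 10.0
  attempts := -2 (from writer duration)
  retries := -2
  age := 40 (from writer version)
  balance := -2.5
  => decoded: {"geo": {"id": -2, "factor": 10.0, "avatar": 0xBEEF}, "zip": 100, "score": 10.0, "attempts": -2, "retries": -2, "age": 40, "balance": -2.5}
diffs on Ticket not affecting the asked answer:
  field id in record Geo: type int32 changed to int64 (its default is dropped) -> shifts the Ticket verdicts, not this decode


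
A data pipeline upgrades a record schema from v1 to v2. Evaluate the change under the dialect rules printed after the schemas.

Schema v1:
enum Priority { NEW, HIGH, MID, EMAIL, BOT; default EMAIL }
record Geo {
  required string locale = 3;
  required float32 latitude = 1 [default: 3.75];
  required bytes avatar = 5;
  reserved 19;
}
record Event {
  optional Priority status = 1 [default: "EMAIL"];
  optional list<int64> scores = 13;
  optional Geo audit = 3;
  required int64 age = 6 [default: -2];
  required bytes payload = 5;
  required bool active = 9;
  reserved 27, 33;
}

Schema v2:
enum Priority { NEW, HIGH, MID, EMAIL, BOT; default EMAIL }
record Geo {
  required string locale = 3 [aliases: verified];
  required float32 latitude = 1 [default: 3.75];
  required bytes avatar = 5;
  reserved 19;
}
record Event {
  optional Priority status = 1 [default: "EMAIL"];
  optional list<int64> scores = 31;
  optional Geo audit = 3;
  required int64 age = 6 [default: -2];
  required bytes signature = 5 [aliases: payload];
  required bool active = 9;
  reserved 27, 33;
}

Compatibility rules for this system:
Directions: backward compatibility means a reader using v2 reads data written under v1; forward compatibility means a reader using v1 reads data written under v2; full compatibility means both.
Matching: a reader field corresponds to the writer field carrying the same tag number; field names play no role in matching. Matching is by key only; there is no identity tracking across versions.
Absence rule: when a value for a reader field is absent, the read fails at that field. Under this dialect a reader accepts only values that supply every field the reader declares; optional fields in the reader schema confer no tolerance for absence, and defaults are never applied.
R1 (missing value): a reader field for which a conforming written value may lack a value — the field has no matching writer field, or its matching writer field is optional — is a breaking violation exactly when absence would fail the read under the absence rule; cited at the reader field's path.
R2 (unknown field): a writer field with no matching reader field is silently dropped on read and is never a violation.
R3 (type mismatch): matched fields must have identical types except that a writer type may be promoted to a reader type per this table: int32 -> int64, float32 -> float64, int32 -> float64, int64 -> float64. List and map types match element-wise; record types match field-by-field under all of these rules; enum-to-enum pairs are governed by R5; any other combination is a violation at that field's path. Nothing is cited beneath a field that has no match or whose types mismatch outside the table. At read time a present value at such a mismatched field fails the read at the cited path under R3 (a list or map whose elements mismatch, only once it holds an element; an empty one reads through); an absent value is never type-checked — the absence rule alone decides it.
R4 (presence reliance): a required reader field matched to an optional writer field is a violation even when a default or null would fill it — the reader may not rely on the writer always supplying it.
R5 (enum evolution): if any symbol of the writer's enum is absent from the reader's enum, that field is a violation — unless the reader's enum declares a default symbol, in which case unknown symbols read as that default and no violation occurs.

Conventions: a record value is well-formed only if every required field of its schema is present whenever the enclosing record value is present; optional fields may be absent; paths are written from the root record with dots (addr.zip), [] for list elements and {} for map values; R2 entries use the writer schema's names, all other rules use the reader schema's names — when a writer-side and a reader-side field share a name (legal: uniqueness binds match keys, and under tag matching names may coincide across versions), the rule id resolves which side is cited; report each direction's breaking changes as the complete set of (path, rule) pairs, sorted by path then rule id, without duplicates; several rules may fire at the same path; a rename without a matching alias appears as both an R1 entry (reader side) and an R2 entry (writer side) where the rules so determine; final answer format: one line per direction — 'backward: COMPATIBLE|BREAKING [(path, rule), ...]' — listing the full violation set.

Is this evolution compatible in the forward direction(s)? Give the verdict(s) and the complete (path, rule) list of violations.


forward: BREAKING [(audit, R1), (scores, R1), (status, R1)]

each type pair in Event: writer, then reader
forward for Event (reader v1, writer v2):
  writer optional, Priority -> Priority: reader status maps from writer status
  scores has no writer counterpart
  writer optional, Geo -> Geo: reader audit maps from writer audit
  writer required, int64 -> int64: reader age maps from writer age
  writer required, bytes -> bytes: reader payload maps from writer signature
  writer required, bool -> bool: reader active maps from writer active
  writer field scores has no reader counterpart
  writer required, string -> string: reader audit.locale maps from writer audit.locale
  writer required, float32 -> float32: reader audit.latitude maps from writer audit.latitude
  writer required, bytes -> bytes: reader audit.avatar maps from writer audit.avatar
  R1 fires at audit
  R1 fires at scores
  R1 fires at status
  => forward verdict for Event: BREAKING, 3 violation(s)
remaining Event differences; none change what is asked:
  renamed field payload to signature in record Event (alias payload declared on the renamed field) -> triggers nothing under Event's printed rules — same verdict
  field scores in record Event: tag 13 changed to 31 -> triggers nothing under Event's printed rules — same verdict


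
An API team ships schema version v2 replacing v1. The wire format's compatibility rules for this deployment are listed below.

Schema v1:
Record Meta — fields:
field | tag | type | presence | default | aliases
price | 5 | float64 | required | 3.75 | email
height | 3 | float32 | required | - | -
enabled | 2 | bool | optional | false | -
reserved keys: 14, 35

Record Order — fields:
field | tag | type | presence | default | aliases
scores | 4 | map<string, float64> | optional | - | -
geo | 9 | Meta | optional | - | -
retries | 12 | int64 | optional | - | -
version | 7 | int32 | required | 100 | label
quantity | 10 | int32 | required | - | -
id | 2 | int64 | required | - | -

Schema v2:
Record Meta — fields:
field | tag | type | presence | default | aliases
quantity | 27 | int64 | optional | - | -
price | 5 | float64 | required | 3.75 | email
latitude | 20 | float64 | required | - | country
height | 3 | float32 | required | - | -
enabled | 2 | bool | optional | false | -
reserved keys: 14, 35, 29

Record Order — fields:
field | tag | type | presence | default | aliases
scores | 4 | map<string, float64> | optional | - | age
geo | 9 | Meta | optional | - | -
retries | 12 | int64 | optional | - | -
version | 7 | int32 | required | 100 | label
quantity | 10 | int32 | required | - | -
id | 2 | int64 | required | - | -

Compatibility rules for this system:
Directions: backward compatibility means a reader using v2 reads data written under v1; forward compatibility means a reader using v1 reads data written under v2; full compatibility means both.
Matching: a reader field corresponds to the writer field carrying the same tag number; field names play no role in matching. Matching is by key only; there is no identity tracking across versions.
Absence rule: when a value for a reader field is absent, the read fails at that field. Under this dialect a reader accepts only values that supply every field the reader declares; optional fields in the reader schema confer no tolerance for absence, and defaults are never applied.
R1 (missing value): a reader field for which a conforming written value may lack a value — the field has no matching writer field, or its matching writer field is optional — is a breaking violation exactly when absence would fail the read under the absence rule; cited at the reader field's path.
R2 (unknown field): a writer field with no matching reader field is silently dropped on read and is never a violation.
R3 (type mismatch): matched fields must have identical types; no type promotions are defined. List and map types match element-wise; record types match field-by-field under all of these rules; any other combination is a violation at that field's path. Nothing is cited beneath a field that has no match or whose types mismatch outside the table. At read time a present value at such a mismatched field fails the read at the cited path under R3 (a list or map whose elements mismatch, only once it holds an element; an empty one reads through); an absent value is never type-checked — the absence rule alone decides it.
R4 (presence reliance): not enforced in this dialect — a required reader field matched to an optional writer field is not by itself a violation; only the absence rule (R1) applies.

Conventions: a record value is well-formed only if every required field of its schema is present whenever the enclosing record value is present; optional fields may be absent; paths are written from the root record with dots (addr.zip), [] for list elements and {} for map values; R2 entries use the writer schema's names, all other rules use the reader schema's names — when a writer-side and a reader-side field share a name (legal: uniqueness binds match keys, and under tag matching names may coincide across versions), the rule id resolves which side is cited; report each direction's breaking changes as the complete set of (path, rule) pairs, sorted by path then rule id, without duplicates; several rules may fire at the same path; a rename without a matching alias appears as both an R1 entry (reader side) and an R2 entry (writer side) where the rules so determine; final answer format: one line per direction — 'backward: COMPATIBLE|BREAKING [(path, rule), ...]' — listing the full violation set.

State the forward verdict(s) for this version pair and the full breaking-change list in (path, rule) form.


forward: BREAKING [(geo, R1), (geo.enabled, R1), (retries, R1), (scores, R1)]

the writer's type comes first in each Order pair
forward for Order (reader v1, writer v2):
  writer optional, map<string, float64> -> map<string, float64>: reader scores maps from writer scores
  writer optional, Meta -> Meta: reader geo maps from writer geo
  writer optional, int64 -> int64: reader retries maps from writer retries
  writer required, int32 -> int32: reader version maps from writer version
  writer required, int32 -> int32: reader quantity maps from writer quantity
  writer required, int64 -> int64: reader id maps from writer id
  writer required, float64 -> float64: reader geo.price maps from writer geo.price
  writer required, float32 -> float32: reader geo.height maps from writer geo.height
  writer optional, bool -> bool: reader geo.enabled maps from writer geo.enabled
  leftover writer field: geo.quantity
  leftover writer field: geo.latitude
  breaking: (geo, R1)
  breaking: (geo.enabled, R1)
  breaking: (retries, R1)
  breaking: (scores, R1)
  => forward: BREAKING (4)
ruling out the remaining Order differences:
  added field quantity to record Meta: optional int64, tag 27 (in v2 it sits immediately before price) -> matters only for Order's backward compatibility — outside the asked direction
  added field latitude to record Meta: required float64, tag 20 (in v2 it sits immediately before height) -> matters only for Order's backward compatibility — outside the asked direction


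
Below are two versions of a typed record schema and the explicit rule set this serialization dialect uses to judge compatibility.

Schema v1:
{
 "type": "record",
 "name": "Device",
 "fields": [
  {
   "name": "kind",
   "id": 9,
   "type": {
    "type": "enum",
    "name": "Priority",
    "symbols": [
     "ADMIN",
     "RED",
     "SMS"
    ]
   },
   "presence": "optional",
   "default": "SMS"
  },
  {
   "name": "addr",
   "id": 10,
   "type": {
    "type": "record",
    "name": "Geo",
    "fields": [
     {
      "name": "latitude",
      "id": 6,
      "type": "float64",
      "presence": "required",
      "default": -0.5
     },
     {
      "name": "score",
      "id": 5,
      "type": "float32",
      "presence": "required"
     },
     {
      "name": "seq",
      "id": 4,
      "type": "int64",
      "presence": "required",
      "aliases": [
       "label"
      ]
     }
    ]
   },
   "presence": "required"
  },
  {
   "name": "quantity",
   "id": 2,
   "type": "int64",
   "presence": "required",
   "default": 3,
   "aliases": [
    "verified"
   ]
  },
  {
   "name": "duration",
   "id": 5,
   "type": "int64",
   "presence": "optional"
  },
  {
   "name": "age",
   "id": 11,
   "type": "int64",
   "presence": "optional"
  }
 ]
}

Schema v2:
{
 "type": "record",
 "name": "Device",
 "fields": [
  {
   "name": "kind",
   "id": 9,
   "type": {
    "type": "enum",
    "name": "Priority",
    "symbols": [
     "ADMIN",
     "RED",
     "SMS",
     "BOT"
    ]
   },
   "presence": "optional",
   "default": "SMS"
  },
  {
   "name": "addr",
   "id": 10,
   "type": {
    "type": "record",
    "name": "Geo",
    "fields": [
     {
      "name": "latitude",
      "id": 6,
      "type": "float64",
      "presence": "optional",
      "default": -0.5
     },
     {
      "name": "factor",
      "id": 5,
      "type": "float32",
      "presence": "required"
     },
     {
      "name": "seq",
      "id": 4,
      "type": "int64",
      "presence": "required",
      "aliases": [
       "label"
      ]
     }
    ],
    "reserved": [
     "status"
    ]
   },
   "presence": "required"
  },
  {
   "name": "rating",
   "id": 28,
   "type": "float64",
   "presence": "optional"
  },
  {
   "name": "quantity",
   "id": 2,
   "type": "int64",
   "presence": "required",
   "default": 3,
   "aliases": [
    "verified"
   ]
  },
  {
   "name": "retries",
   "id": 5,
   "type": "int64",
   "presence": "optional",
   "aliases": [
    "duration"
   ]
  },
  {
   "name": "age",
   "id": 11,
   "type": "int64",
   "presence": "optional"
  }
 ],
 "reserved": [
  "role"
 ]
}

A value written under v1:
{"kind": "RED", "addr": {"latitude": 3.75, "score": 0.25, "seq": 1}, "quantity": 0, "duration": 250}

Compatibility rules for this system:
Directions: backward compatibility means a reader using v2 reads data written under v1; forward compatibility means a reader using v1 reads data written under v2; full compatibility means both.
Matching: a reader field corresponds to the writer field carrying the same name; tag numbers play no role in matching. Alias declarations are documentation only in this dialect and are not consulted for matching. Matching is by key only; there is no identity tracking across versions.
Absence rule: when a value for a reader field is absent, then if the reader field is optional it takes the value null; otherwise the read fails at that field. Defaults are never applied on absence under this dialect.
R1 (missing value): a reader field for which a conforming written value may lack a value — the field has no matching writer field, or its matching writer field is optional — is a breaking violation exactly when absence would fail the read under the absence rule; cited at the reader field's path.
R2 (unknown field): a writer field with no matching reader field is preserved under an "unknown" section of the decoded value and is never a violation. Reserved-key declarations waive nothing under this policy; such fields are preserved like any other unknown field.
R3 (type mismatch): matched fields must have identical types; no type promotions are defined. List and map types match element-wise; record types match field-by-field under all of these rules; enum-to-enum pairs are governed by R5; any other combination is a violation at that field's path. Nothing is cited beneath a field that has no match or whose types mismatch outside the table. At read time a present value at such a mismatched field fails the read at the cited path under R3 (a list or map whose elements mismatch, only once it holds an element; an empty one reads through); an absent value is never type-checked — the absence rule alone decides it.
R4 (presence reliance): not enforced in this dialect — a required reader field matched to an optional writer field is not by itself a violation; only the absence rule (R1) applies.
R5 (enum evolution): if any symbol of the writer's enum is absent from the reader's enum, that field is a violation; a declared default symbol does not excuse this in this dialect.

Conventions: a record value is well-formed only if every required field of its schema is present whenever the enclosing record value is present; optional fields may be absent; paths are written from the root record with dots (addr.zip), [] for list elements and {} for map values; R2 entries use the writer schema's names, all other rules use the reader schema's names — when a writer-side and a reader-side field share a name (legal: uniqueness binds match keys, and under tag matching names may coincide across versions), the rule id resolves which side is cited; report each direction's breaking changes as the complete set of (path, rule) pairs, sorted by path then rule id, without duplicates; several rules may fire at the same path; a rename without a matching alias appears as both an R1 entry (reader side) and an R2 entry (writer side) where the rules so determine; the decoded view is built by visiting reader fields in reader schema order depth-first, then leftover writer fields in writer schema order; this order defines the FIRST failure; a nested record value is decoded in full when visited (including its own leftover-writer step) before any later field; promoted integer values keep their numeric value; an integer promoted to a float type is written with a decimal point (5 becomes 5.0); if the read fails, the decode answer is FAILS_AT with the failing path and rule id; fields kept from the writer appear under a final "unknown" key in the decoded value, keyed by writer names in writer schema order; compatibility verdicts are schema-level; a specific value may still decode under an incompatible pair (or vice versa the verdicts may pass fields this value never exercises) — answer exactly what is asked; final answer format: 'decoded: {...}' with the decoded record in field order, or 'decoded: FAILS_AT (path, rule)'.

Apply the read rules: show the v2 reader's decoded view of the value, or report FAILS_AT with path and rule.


decoded: FAILS_AT (addr.factor, R1)

in Device below, arrows point writer -> reader
migrating the Device value to v2:
  kind := "RED"
  addr.latitude := 3.75
  read fails at addr.factor under R1 (no fill)
  => FAILS_AT (addr.factor, R1)
ruling out the remaining Device differences:
  enum Priority (field kind in record Device): symbol BOT added -> a verdict-level change on Device — the shown value reads the same
  field latitude in record Geo: required changed to optional -> a verdict-level change on Device — the shown value reads the same
  added field rating to record Device: optional float64, tag 28 (in v2 it sits immediately before quantity) -> fires no rule on Device under this dialect and leaves the result unchanged
  renamed field duration to retries in record Device (alias duration declared on the renamed field) -> fires no rule on Device under this dialect and leaves the result unchanged
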